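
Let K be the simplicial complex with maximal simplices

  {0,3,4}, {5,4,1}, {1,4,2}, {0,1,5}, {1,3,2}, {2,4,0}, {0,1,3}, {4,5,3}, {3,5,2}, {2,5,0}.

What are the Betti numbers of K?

b_0 = 1, b_1 = 0, b_2 = 0.

Order the vertices as 0 < 1 < 2 < 3 < 4 < 5. Listing each simplex with vertices in this order, K has dimension 2 with simplices:

  0-simplices (6): [0], [1], [2], [3], [4], [5]
  1-simplices (15): [0,1], [0,2], [0,3], [0,4], [0,5], [1,2], [1,3], [1,4], [1,5], [2,3], [2,4], [2,5], [3,4], [3,5], [4,5]
  2-simplices (10): [0,1,3], [0,1,5], [0,2,4], [0,2,5], [0,3,4], [1,2,3], [1,2,4], [1,4,5], [2,3,5], [3,4,5]

giving chain groups C_0 ≅ Z^6, C_1 ≅ Z^15, C_2 ≅ Z^10.

Boundary ∂_1: C_1 → C_0 sends each edge [p,q] (with p < q) to q − p. For instance
  ∂[0,3] = [3] − [0].
As a 6×15 matrix over Z this has rank 5, with invariant factors (1,1,1,1,1).

∂_2: C_2 → C_1 acts by ∂[p,q,r] = [q,r] − [p,r] + [p,q]. For instance
  ∂[1,2,3] = [2,3] − [1,3] + [1,2],
  ∂[0,1,5] = [1,5] − [0,5] + [0,1].
This gives a 15×10 integer matrix of rank 10; reducing to Smith normal form yields diagonal entries (1,1,1,1,1,1,1,1,1,2).

From H_k ≅ ker(∂_k) / im(∂_{k+1}) we obtain:

  H_0: rank C_0 − rank ∂_1 = 6 − 5 = 1, and the invariant factors of ∂_1 are all 1, so H_0 ≅ Z.
  H_1: rank ker ∂_1 − rank ∂_2 = (15 − 5) − 10 = 0, and ∂_2 has invariant factor 2 > 1, so H_1 ≅ Z/2.
  H_2: rank ker ∂_2 − rank ∂_3 = (10 − 10) − 0 = 0, and there is no ∂_3, so H_2 ≅ 0.

Hence the Betti numbers are b_0 = 1, b_1 = 0, b_2 = 0.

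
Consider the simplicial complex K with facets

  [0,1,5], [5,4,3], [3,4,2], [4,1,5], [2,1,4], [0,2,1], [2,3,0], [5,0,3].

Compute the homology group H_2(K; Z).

H_2 = Z.

Order the vertices as 0 < 1 < 2 < 3 < 4 < 5. Listing each simplex with vertices in this order, K has dimension 2 with simplices:

  0-simplices (6): [0], [1], [2], [3], [4], [5]
  1-simplices (12): [0,1], [0,2], [0,3], [0,5], [1,2], [1,4], [1,5], [2,3], [2,4], [3,4], [3,5], [4,5]
  2-simplices (8): [0,1,2], [0,1,5], [0,2,3], [0,3,5], [1,2,4], [1,4,5], [2,3,4], [3,4,5]

giving chain groups C_0 ≅ Z^6, C_1 ≅ Z^12, C_2 ≅ Z^8.

∂_1: C_1 → C_0 sends each edge [p,q] (with p < q) to q − p. For instance
  ∂[4,5] = [5] − [4].
The 6×12 boundary matrix has rank 5 and Smith normal form diag(1,1,1,1,1).

The boundary map ∂_2: C_2 → C_1 sends each 2-simplex [p,q,r] to [q,r] − [p,r] + [p,q]. For instance
  ∂[1,4,5] = [4,5] − [1,5] + [1,4],
  ∂[0,1,2] = [1,2] − [0,2] + [0,1].
This gives a 12×8 integer matrix of rank 7; reducing to Smith normal form yields diagonal entries (1,1,1,1,1,1,1).

Computing H_k = (kernel of ∂_k) / (image of ∂_{k+1}):

  H_2: rank ker ∂_2 − rank ∂_3 = (8 − 7) − 0 = 1, and there is no ∂_3, so H_2 = Z.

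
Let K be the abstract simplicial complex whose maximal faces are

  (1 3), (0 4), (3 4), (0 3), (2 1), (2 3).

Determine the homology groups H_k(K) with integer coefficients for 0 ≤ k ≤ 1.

H_0 = Z,  H_1 = Z^2.

Order the vertices as 0 < 1 < 2 < 3 < 4. Listing each simplex with vertices in this order, K has dimension 1 with simplices:

  0-simplices (5): [0], [1], [2], [3], [4]
  1-simplices (6): [0,3], [0,4], [1,2], [1,3], [2,3], [3,4]

so the chain groups are C_0 ≅ Z^5, C_1 ≅ Z^6.

Boundary ∂_1: C_1 → C_0 sends each edge [p,q] (with p < q) to q − p. For instance
  ∂[1,2] = [2] − [1].
The 5×6 boundary matrix has rank 4 and Smith normal form diag(1,1,1,1).

Now H_k = ker ∂_k / im ∂_{k+1}, so:

  H_0: rank C_0 − rank ∂_1 = 5 − 4 = 1, and the invariant factors of ∂_1 are all 1, so H_0 = Z.
  H_1: rank ker ∂_1 − rank ∂_2 = (6 − 4) − 0 = 2, and there is no ∂_2, so H_1 = Z^2.

As a check, the Euler characteristic is 5 − 6 = -1, which agrees with 1 − 2 = -1.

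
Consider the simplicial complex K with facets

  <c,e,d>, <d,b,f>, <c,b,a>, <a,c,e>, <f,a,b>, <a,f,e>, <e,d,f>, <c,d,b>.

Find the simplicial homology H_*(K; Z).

We work with the vertex ordering a < b < c < d < e < f. The simplices of K, each written with vertices in increasing order, are:

  0-simplices (6): a, b, c, d, e, f
  1-simplices (12): ab, ac, ae, af, bc, bd, bf, cd, ce, de, df, ef
  2-simplices (8): abc, abf, ace, aef, bcd, bdf, cde, def

so the chain groups are C_0 ≅ Z^6, C_1 ≅ Z^12, C_2 ≅ Z^8.

The boundary map ∂_1: C_1 → C_0 sends each edge [p,q] (with p < q) to q − p.
The 6×12 boundary matrix has rank 5 and Smith normal form diag(1,1,1,1,1).

∂_2: C_2 → C_1 maps a triangle to the signed sum of its edges. For instance
  ∂bcd = cd − bd + bc,
  ∂bdf = df − bf + bd.
This gives a 12×8 integer matrix of rank 7; reducing to Smith normal form yields diagonal entries (1,1,1,1,1,1,1).

Now H_k = ker ∂_k / im ∂_{k+1}, so:

  H_0: rank C_0 − rank ∂_1 = 6 − 5 = 1, and the invariant factors of ∂_1 are all 1, so H_0 = Z.
  H_1: rank ker ∂_1 − rank ∂_2 = (12 − 5) − 7 = 0, and the invariant factors of ∂_2 are all 1, so H_1 = 0.
  H_2: rank ker ∂_2 − rank ∂_3 = (8 − 7) − 0 = 1, and there is no ∂_3, so H_2 = Z.

As a check, the Euler characteristic is 6 − 12 + 8 = 2, which agrees with 1 − 0 + 1 = 2.

H_0 = Z,  H_1 = 0,  H_2 = Z.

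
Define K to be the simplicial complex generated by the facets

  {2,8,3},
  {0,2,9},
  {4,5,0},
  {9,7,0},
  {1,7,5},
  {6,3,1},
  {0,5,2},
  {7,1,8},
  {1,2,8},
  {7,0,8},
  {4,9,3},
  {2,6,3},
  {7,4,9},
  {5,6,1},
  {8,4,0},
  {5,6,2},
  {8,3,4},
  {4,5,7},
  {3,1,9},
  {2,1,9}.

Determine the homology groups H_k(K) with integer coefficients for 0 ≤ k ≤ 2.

We work with the vertex ordering 0 < 1 < 2 < 3 < 4 < 5 < 6 < 7 < 8 < 9. The simplices of K, each written with vertices in increasing order, are:

  0-simplices (10): [0], [1], [2], [3], [4], [5], [6], [7], [8], [9]
  1-simplices (30): (30 of them)
  2-simplices (20): (20 of them)

giving chain groups C_0 ≅ Z^10, C_1 ≅ Z^30, C_2 ≅ Z^20.

∂_1: C_1 → C_0 sends each edge [p,q] (with p < q) to q − p. For instance
  ∂[2,8] = [8] − [2].
The 10×30 boundary matrix has rank 9 and Smith normal form diag(1,1,1,1,1,1,1,1,1).

∂_2: C_2 → C_1 maps a triangle to the signed sum of its edges. For instance
  ∂[1,2,9] = [2,9] − [1,9] + [1,2],
  ∂[1,2,8] = [2,8] − [1,8] + [1,2].
As a 30×20 matrix over Z this has rank 20, with invariant factors (1,1,1,1,1,1,1,1,1,1,1,1,1,1,1,1,1,1,1,2).

Computing H_k = (kernel of ∂_k) / (image of ∂_{k+1}):

  H_0: rank C_0 − rank ∂_1 = 10 − 9 = 1, and the invariant factors of ∂_1 are all 1, so H_0 = Z.
  H_1: rank ker ∂_1 − rank ∂_2 = (30 − 9) − 20 = 1, and ∂_2 has invariant factor 2 > 1, so H_1 = Z × Z/2.
  H_2: rank ker ∂_2 − rank ∂_3 = (20 − 20) − 0 = 0, and there is no ∂_3, so H_2 = 0.

(K is a triangulation of the Klein bottle.)

H_0 = Z,  H_1 = Z × Z/2,  H_2 = 0.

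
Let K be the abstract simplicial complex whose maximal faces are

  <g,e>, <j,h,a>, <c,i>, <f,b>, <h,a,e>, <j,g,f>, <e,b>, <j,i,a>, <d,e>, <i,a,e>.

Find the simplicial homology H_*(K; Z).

H_0 = Z,  H_1 = Z^2,  H_2 = 0.

Fix the vertex order a < b < c < d < e < f < g < h < i < j and write every simplex with vertices in increasing order. Then dim K = 2 and the simplices of K are:

  0-simplices (10): a, b, c, d, e, f, g, h, i, j
  1-simplices (16): ae, ah, ai, aj, be, bf, ci, de, eg, eh, ei, fg, fj, gj, hj, ij
  2-simplices (5): aeh, aei, ahj, aij, fgj

giving chain groups C_0 ≅ Z^10, C_1 ≅ Z^16, C_2 ≅ Z^5.

∂_1: C_1 → C_0 sends each edge [p,q] (with p < q) to q − p. For instance
  ∂eh = h − e.
The 10×16 boundary matrix has rank 9 and Smith normal form diag(1,1,1,1,1,1,1,1,1).

The boundary map ∂_2: C_2 → C_1 acts by ∂[p,q,r] = [q,r] − [p,r] + [p,q]. For instance
  ∂aij = ij − aj + ai,
  ∂fgj = gj − fj + fg.
This gives a 16×5 integer matrix of rank 5; reducing to Smith normal form yields diagonal entries (1,1,1,1,1).

Computing H_k = (kernel of ∂_k) / (image of ∂_{k+1}):

  H_0: rank C_0 − rank ∂_1 = 10 − 9 = 1, and the invariant factors of ∂_1 are all 1, so H_0 ≅ Z.
  H_1: rank ker ∂_1 − rank ∂_2 = (16 − 9) − 5 = 2, and the invariant factors of ∂_2 are all 1, so H_1 ≅ Z^2.
  H_2: rank ker ∂_2 − rank ∂_3 = (5 − 5) − 0 = 0, and there is no ∂_3, so H_2 ≅ 0.

As a check, the Euler characteristic is 10 − 16 + 5 = -1, which agrees with 1 − 2 + 0 = -1.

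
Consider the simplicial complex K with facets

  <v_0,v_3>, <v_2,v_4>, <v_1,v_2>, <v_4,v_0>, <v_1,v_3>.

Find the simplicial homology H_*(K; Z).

H_0 = Z,  H_1 = Z.

Take the total order v_0 < v_1 < v_2 < v_3 < v_4 on the vertex set. Then K (dimension 1) consists of the simplices:

  0-simplices (5): [v_0], [v_1], [v_2], [v_3], [v_4]
  1-simplices (5): [v_0,v_3], [v_0,v_4], [v_1,v_2], [v_1,v_3], [v_2,v_4]

Hence C_0 ≅ Z^5, C_1 ≅ Z^5.

∂_1: C_1 → C_0 sends each edge [p,q] (with p < q) to q − p. For instance
  ∂[v_0,v_3] = [v_3] − [v_0].
As a 5×5 matrix over Z this has rank 4, with invariant factors (1,1,1,1).

Reading off H_k = ker ∂_k / im ∂_{k+1}:

  H_0: rank C_0 − rank ∂_1 = 5 − 4 = 1, and the invariant factors of ∂_1 are all 1, so H_0 ≅ Z.
  H_1: rank ker ∂_1 − rank ∂_2 = (5 − 4) − 0 = 1, and there is no ∂_2, so H_1 ≅ Z.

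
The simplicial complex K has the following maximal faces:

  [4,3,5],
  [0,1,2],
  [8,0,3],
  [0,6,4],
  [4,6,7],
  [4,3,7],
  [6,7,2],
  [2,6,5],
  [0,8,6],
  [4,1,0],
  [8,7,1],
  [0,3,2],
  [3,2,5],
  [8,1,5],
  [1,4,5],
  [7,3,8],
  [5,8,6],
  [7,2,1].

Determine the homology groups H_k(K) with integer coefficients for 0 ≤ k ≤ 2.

H_0 ≅ Z,  H_1 ≅ Z^2,  H_2 ≅ Z.

Take the total order 0 < 1 < 2 < 3 < 4 < 5 < 6 < 7 < 8 on the vertex set. Then K (dimension 2) consists of the simplices:

  0-simplices (9): [0], [1], [2], [3], [4], [5], [6], [7], [8]
  1-simplices (27): (27 of them)
  2-simplices (18): [0,1,2], [0,1,4], [0,2,3], [0,3,8], [0,4,6], [0,6,8], [1,2,7], [1,4,5], [1,5,8], [1,7,8], [2,3,5], [2,5,6], [2,6,7], [3,4,5], [3,4,7], [3,7,8], [4,6,7], [5,6,8]

Hence C_0 ≅ Z^9, C_1 ≅ Z^27, C_2 ≅ Z^18.

The boundary map ∂_1: C_1 → C_0 is given by ∂[p,q] = [q] − [p]. For instance
  ∂[1,2] = [2] − [1].
The 9×27 boundary matrix has rank 8 and Smith normal form diag(1,1,1,1,1,1,1,1).

Boundary ∂_2: C_2 → C_1 maps a triangle to the signed sum of its edges. For instance
  ∂[4,6,7] = [6,7] − [4,7] + [4,6],
  ∂[0,1,2] = [1,2] − [0,2] + [0,1].
The resulting 27×18 matrix has rank 17, and its Smith normal form has invariant factors (1,1,1,1,1,1,1,1,1,1,1,1,1,1,1,1,1).

From H_k ≅ ker(∂_k) / im(∂_{k+1}) we obtain:

  H_0: rank C_0 − rank ∂_1 = 9 − 8 = 1, and the invariant factors of ∂_1 are all 1, so H_0 ≅ Z.
  H_1: rank ker ∂_1 − rank ∂_2 = (27 − 8) − 17 = 2, and the invariant factors of ∂_2 are all 1, so H_1 ≅ Z^2.
  H_2: rank ker ∂_2 − rank ∂_3 = (18 − 17) − 0 = 1, and there is no ∂_3, so H_2 ≅ Z.

As a check, the Euler characteristic is 9 − 27 + 18 = 0, which agrees with 1 − 2 + 1 = 0.
(K is a triangulation of the torus T^2.)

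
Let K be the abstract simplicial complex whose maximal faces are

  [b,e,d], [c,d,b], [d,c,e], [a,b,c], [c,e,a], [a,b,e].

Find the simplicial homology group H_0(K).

Fix the vertex order a < b < c < d < e and write every simplex with vertices in increasing order. Then dim K = 2 and the simplices of K are:

  0-simplices (5): a, b, c, d, e
  1-simplices (9): ab, ac, ae, bc, bd, be, cd, ce, de
  2-simplices (6): abc, abe, ace, bcd, bde, cde

so the chain groups are C_0 ≅ Z^5, C_1 ≅ Z^9, C_2 ≅ Z^6.

Boundary ∂_1: C_1 → C_0 maps an edge to its endpoints' difference, ∂[p,q] = q − p. For instance
  ∂ac = c − a.
As a 5×9 matrix over Z this has rank 4, with invariant factors (1,1,1,1).

Boundary ∂_2: C_2 → C_1 acts by ∂[p,q,r] = [q,r] − [p,r] + [p,q]. For instance
  ∂bcd = cd − bd + bc,
  ∂abe = be − ae + ab.
The resulting 9×6 matrix has rank 5, and its Smith normal form has invariant factors (1,1,1,1,1).

Reading off H_k = ker ∂_k / im ∂_{k+1}:

  H_0: rank C_0 − rank ∂_1 = 5 − 4 = 1, and the invariant factors of ∂_1 are all 1, so H_0 = Z.

H_0 = Z.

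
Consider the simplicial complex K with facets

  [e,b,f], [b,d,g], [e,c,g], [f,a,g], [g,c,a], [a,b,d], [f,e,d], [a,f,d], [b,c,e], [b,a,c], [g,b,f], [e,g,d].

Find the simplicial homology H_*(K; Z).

H_0 = Z,  H_1 = Z/2,  H_2 = 0.

Order the vertices as a < b < c < d < e < f < g. Listing each simplex with vertices in this order, K has dimension 2 with simplices:

  0-simplices (7): a, b, c, d, e, f, g
  1-simplices (18): ab, ac, ad, af, ag, bc, bd, be, bf, bg, ce, cg, de, df, dg, ef, eg, fg
  2-simplices (12): abc, abd, acg, adf, afg, bce, bdg, bef, bfg, ceg, def, deg

so the chain groups are C_0 ≅ Z^7, C_1 ≅ Z^18, C_2 ≅ Z^12.

∂_1: C_1 → C_0 maps an edge to its endpoints' difference, ∂[p,q] = q − p.
The 7×18 boundary matrix has rank 6 and Smith normal form diag(1,1,1,1,1,1).

Boundary ∂_2: C_2 → C_1 maps a triangle to the signed sum of its edges. For instance
  ∂bdg = dg − bg + bd,
  ∂def = ef − df + de.
The resulting 18×12 matrix has rank 12, and its Smith normal form has invariant factors (1,1,1,1,1,1,1,1,1,1,1,2).

Reading off H_k = ker ∂_k / im ∂_{k+1}:

  H_0: rank C_0 − rank ∂_1 = 7 − 6 = 1, and the invariant factors of ∂_1 are all 1, so H_0 ≅ Z.
  H_1: rank ker ∂_1 − rank ∂_2 = (18 − 6) − 12 = 0, and ∂_2 has invariant factor 2 > 1, so H_1 ≅ Z/2.
  H_2: rank ker ∂_2 − rank ∂_3 = (12 − 12) − 0 = 0, and there is no ∂_3, so H_2 ≅ 0.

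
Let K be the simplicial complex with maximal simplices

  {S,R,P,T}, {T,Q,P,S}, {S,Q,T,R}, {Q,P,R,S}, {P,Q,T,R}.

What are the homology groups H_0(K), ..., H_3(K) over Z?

H_0 ≅ Z,  H_1 = 0,  H_2 = 0,  H_3 ≅ Z.

K has 5 vertices, 10 edges, 10 triangles, 5 3-simplices.
rank ∂_0 = 0, rank ∂_1 = 4 ⇒ b_0 = 5 − 0 − 4 = 1; all invariant factors of ∂_1 are 1 so no torsion. So H_0 = Z.
rank ∂_1 = 4, rank ∂_2 = 6 ⇒ b_1 = 10 − 4 − 6 = 0; all invariant factors of ∂_2 are 1 so no torsion. So H_1 = 0.
rank ∂_2 = 6, rank ∂_3 = 4 ⇒ b_2 = 10 − 6 − 4 = 0; all invariant factors of ∂_3 are 1 so no torsion. So H_2 = 0.
rank ∂_3 = 4, rank ∂_4 = 0 ⇒ b_3 = 5 − 4 − 0 = 1. So H_3 = Z.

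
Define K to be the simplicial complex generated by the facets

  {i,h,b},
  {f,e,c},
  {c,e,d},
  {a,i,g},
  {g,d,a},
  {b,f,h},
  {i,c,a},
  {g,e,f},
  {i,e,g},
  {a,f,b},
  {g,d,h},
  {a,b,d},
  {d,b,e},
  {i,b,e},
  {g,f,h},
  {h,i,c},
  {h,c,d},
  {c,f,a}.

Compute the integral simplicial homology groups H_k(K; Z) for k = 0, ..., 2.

H_0 ≅ Z,  H_1 ≅ Z^2,  H_2 ≅ Z.

K has 9 vertices, 27 edges, 18 triangles.
rank ∂_0 = 0, rank ∂_1 = 8 ⇒ b_0 = 9 − 0 − 8 = 1; all invariant factors of ∂_1 are 1 so no torsion. So H_0 ≅ Z.
rank ∂_1 = 8, rank ∂_2 = 17 ⇒ b_1 = 27 − 8 − 17 = 2; all invariant factors of ∂_2 are 1 so no torsion. So H_1 ≅ Z^2.
rank ∂_2 = 17, rank ∂_3 = 0 ⇒ b_2 = 18 − 17 − 0 = 1. So H_2 ≅ Z.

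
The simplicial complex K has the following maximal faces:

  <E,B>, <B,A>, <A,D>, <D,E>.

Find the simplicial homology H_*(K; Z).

H_0 ≅ Z,  H_1 ≅ Z.

Order the vertices as A < B < D < E. Listing each simplex with vertices in this order, K has dimension 1 with simplices:

  0-simplices (4): A, B, D, E
  1-simplices (4): AB, AD, BE, DE

giving chain groups C_0 ≅ Z^4, C_1 ≅ Z^4.

The boundary map ∂_1: C_1 → C_0 is given by ∂[p,q] = [q] − [p]. For instance
  ∂BE = E − B.
The 4×4 boundary matrix has rank 3 and Smith normal form diag(1,1,1).

From H_k ≅ ker(∂_k) / im(∂_{k+1}) we obtain:

  H_0: rank C_0 − rank ∂_1 = 4 − 3 = 1, and the invariant factors of ∂_1 are all 1, so H_0 ≅ Z.
  H_1: rank ker ∂_1 − rank ∂_2 = (4 − 3) − 0 = 1, and there is no ∂_2, so H_1 ≅ Z.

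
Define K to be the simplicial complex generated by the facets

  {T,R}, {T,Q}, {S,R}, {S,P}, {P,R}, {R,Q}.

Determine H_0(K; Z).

H_0 = Z.

Order the vertices as P < Q < R < S < T. Listing each simplex with vertices in this order, K has dimension 1 with simplices:

  0-simplices (5): P, Q, R, S, T
  1-simplices (6): PR, PS, QR, QT, RS, RT

Hence C_0 ≅ Z^5, C_1 ≅ Z^6.

∂_1: C_1 → C_0 sends each edge [p,q] (with p < q) to q − p.
The resulting 5×6 matrix has rank 4, and its Smith normal form has invariant factors (1,1,1,1).

Now H_k = ker ∂_k / im ∂_{k+1}, so:

  H_0: rank C_0 − rank ∂_1 = 5 − 4 = 1, and the invariant factors of ∂_1 are all 1, so H_0 ≅ Z.

(K is a triangulation of a wedge of 2 circles.)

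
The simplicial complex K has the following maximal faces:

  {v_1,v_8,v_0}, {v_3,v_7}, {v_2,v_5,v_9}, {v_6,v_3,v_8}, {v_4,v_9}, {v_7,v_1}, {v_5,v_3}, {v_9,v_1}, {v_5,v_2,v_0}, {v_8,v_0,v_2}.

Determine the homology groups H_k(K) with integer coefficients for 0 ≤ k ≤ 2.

Take the total order v_0 < v_1 < v_2 < v_3 < v_4 < v_5 < v_6 < v_7 < v_8 < v_9 on the vertex set. Then K (dimension 2) consists of the simplices:

  0-simplices (10): [v_0], [v_1], [v_2], [v_3], [v_4], [v_5], [v_6], [v_7], [v_8], [v_9]
  1-simplices (17): (17 of them)
  2-simplices (5): [v_0,v_1,v_8], [v_0,v_2,v_5], [v_0,v_2,v_8], [v_2,v_5,v_9], [v_3,v_6,v_8]

Hence C_0 ≅ Z^10, C_1 ≅ Z^17, C_2 ≅ Z^5.

The boundary map ∂_1: C_1 → C_0 sends each edge [p,q] (with p < q) to q − p.
This gives a 10×17 integer matrix of rank 9; reducing to Smith normal form yields diagonal entries (1,1,1,1,1,1,1,1,1).

The boundary map ∂_2: C_2 → C_1 acts by ∂[p,q,r] = [q,r] − [p,r] + [p,q]. For instance
  ∂[v_0,v_2,v_5] = [v_2,v_5] − [v_0,v_5] + [v_0,v_2],
  ∂[v_0,v_2,v_8] = [v_2,v_8] − [v_0,v_8] + [v_0,v_2].
As a 17×5 matrix over Z this has rank 5, with invariant factors (1,1,1,1,1).

Reading off H_k = ker ∂_k / im ∂_{k+1}:

  H_0: rank C_0 − rank ∂_1 = 10 − 9 = 1, and the invariant factors of ∂_1 are all 1, so H_0 = Z.
  H_1: rank ker ∂_1 − rank ∂_2 = (17 − 9) − 5 = 3, and the invariant factors of ∂_2 are all 1, so H_1 = Z^3.
  H_2: rank ker ∂_2 − rank ∂_3 = (5 − 5) − 0 = 0, and there is no ∂_3, so H_2 = 0.

H_0 ≅ Z,  H_1 ≅ Z^3,  H_2 = 0.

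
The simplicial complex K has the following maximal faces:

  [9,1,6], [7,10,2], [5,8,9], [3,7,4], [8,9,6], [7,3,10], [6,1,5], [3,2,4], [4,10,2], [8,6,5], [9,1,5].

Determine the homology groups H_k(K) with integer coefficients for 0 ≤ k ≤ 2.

H_0 ≅ Z^2,  H_1 ≅ Z,  H_2 ≅ Z.

We work with the vertex ordering 1 < 2 < 3 < 4 < 5 < 6 < 7 < 8 < 9 < 10. The simplices of K, each written with vertices in increasing order, are:

  0-simplices (10): [1], [2], [3], [4], [5], [6], [7], [8], [9], [10]
  1-simplices (19): [1,5], [1,6], [1,9], [2,3], [2,4], [2,7], [2,10], [3,4], [3,7], [3,10], [4,7], [4,10], [5,6], [5,8], [5,9], [6,8], [6,9], [7,10], [8,9]
  2-simplices (11): [1,5,6], [1,5,9], [1,6,9], [2,3,4], [2,4,10], [2,7,10], [3,4,7], [3,7,10], [5,6,8], [5,8,9], [6,8,9]

Hence C_0 ≅ Z^10, C_1 ≅ Z^19, C_2 ≅ Z^11.

Boundary ∂_1: C_1 → C_0 maps an edge to its endpoints' difference, ∂[p,q] = q − p. For instance
  ∂[4,10] = [10] − [4].
The resulting 10×19 matrix has rank 8, and its Smith normal form has invariant factors (1,1,1,1,1,1,1,1).

∂_2: C_2 → C_1 sends each 2-simplex [p,q,r] to [q,r] − [p,r] + [p,q]. For instance
  ∂[3,7,10] = [7,10] − [3,10] + [3,7],
  ∂[5,8,9] = [8,9] − [5,9] + [5,8].
As a 19×11 matrix over Z this has rank 10, with invariant factors (1,1,1,1,1,1,1,1,1,1).

Computing H_k = (kernel of ∂_k) / (image of ∂_{k+1}):

  H_0: rank C_0 − rank ∂_1 = 10 − 8 = 2, and the invariant factors of ∂_1 are all 1, so H_0 ≅ Z^2.
  H_1: rank ker ∂_1 − rank ∂_2 = (19 − 8) − 10 = 1, and the invariant factors of ∂_2 are all 1, so H_1 ≅ Z.
  H_2: rank ker ∂_2 − rank ∂_3 = (11 − 10) − 0 = 1, and there is no ∂_3, so H_2 ≅ Z.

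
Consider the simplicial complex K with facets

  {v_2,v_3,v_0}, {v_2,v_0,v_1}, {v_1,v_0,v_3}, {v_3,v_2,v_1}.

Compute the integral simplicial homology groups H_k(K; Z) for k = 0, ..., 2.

Fix the vertex order v_0 < v_1 < v_2 < v_3 and write every simplex with vertices in increasing order. Then dim K = 2 and the simplices of K are:

  0-simplices (4): [v_0], [v_1], [v_2], [v_3]
  1-simplices (6): [v_0,v_1], [v_0,v_2], [v_0,v_3], [v_1,v_2], [v_1,v_3], [v_2,v_3]
  2-simplices (4): [v_0,v_1,v_2], [v_0,v_1,v_3], [v_0,v_2,v_3], [v_1,v_2,v_3]

so the chain groups are C_0 ≅ Z^4, C_1 ≅ Z^6, C_2 ≅ Z^4.

∂_1: C_1 → C_0 is given by ∂[p,q] = [q] − [p]. For instance
  ∂[v_0,v_2] = [v_2] − [v_0].
As a 4×6 matrix over Z this has rank 3, with invariant factors (1,1,1).

∂_2: C_2 → C_1 acts by ∂[p,q,r] = [q,r] − [p,r] + [p,q]. For instance
  ∂[v_0,v_2,v_3] = [v_2,v_3] − [v_0,v_3] + [v_0,v_2],
  ∂[v_0,v_1,v_3] = [v_1,v_3] − [v_0,v_3] + [v_0,v_1].
The resulting 6×4 matrix has rank 3, and its Smith normal form has invariant factors (1,1,1).

Now H_k = ker ∂_k / im ∂_{k+1}, so:

  H_0: rank C_0 − rank ∂_1 = 4 − 3 = 1, and the invariant factors of ∂_1 are all 1, so H_0 ≅ Z.
  H_1: rank ker ∂_1 − rank ∂_2 = (6 − 3) − 3 = 0, and the invariant factors of ∂_2 are all 1, so H_1 ≅ 0.
  H_2: rank ker ∂_2 − rank ∂_3 = (4 − 3) − 0 = 1, and there is no ∂_3, so H_2 ≅ Z.

H_0 = Z,  H_1 = 0,  H_2 = Z.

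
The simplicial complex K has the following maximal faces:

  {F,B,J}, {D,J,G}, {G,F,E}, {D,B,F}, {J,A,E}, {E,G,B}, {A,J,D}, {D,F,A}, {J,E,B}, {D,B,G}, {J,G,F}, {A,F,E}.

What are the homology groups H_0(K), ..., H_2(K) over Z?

We work with the vertex ordering A < B < D < E < F < G < J. The simplices of K, each written with vertices in increasing order, are:

  0-simplices (7): A, B, D, E, F, G, J
  1-simplices (18): AD, AE, AF, AJ, BD, BE, BF, BG, BJ, DF, DG, DJ, EF, EG, EJ, FG, FJ, GJ
  2-simplices (12): ADF, ADJ, AEF, AEJ, BDF, BDG, BEG, BEJ, BFJ, DGJ, EFG, FGJ

Hence C_0 ≅ Z^7, C_1 ≅ Z^18, C_2 ≅ Z^12.

Boundary ∂_1: C_1 → C_0 sends each edge [p,q] (with p < q) to q − p. For instance
  ∂EJ = J − E.
The resulting 7×18 matrix has rank 6, and its Smith normal form has invariant factors (1,1,1,1,1,1).

The boundary map ∂_2: C_2 → C_1 sends each 2-simplex [p,q,r] to [q,r] − [p,r] + [p,q]. For instance
  ∂BDG = DG − BG + BD,
  ∂DGJ = GJ − DJ + DG.
As a 18×12 matrix over Z this has rank 12, with invariant factors (1,1,1,1,1,1,1,1,1,1,1,2).

From H_k ≅ ker(∂_k) / im(∂_{k+1}) we obtain:

  H_0: rank C_0 − rank ∂_1 = 7 − 6 = 1, and the invariant factors of ∂_1 are all 1, so H_0 = Z.
  H_1: rank ker ∂_1 − rank ∂_2 = (18 − 6) − 12 = 0, and ∂_2 has invariant factor 2 > 1, so H_1 = Z/2Z.
  H_2: rank ker ∂_2 − rank ∂_3 = (12 − 12) − 0 = 0, and there is no ∂_3, so H_2 = 0.

As a check, the Euler characteristic is 7 − 18 + 12 = 1, which agrees with 1 − 0 + 0 = 1.

H_0 = Z,  H_1 = Z/2Z,  H_2 = 0.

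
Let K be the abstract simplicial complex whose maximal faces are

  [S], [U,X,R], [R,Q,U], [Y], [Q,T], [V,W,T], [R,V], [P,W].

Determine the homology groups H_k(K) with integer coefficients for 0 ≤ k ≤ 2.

H_0 = Z^3,  H_1 = Z,  H_2 = 0.

We work with the vertex ordering P < Q < R < S < T < U < V < W < X < Y. The simplices of K, each written with vertices in increasing order, are:

  0-simplices (10): P, Q, R, S, T, U, V, W, X, Y
  1-simplices (11): PW, QR, QT, QU, RU, RV, RX, TV, TW, UX, VW
  2-simplices (3): QRU, RUX, TVW

Hence C_0 ≅ Z^10, C_1 ≅ Z^11, C_2 ≅ Z^3.

Boundary ∂_1: C_1 → C_0 sends each edge [p,q] (with p < q) to q − p. For instance
  ∂QR = R − Q.
As a 10×11 matrix over Z this has rank 7, with invariant factors (1,1,1,1,1,1,1).

The boundary map ∂_2: C_2 → C_1 sends each 2-simplex [p,q,r] to [q,r] − [p,r] + [p,q]. For instance
  ∂RUX = UX − RX + RU,
  ∂QRU = RU − QU + QR.
The resulting 11×3 matrix has rank 3, and its Smith normal form has invariant factors (1,1,1).

Now H_k = ker ∂_k / im ∂_{k+1}, so:

  H_0: rank C_0 − rank ∂_1 = 10 − 7 = 3, and the invariant factors of ∂_1 are all 1, so H_0 ≅ Z^3.
  H_1: rank ker ∂_1 − rank ∂_2 = (11 − 7) − 3 = 1, and the invariant factors of ∂_2 are all 1, so H_1 ≅ Z.
  H_2: rank ker ∂_2 − rank ∂_3 = (3 − 3) − 0 = 0, and there is no ∂_3, so H_2 ≅ 0.

As a check, the Euler characteristic is 10 − 11 + 3 = 2, which agrees with 3 − 1 + 0 = 2.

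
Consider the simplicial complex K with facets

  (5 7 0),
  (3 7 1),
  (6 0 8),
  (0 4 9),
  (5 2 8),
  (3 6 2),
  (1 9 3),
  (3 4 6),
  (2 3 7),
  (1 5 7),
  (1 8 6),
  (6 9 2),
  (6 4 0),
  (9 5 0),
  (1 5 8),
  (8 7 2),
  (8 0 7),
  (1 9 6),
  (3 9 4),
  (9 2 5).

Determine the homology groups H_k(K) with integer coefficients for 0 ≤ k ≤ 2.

K has 10 vertices, 30 edges, 20 triangles.
rank ∂_0 = 0, rank ∂_1 = 9 ⇒ b_0 = 10 − 0 − 9 = 1; all invariant factors of ∂_1 are 1 so no torsion. So H_0 ≅ Z.
rank ∂_1 = 9, rank ∂_2 = 20 ⇒ b_1 = 30 − 9 − 20 = 1; ∂_2 has invariant factor(s) [2] giving torsion. So H_1 ≅ Z × Z/2.
rank ∂_2 = 20, rank ∂_3 = 0 ⇒ b_2 = 20 − 20 − 0 = 0. So H_2 ≅ 0.

H_0 = Z,  H_1 = Z × Z/2,  H_2 = 0.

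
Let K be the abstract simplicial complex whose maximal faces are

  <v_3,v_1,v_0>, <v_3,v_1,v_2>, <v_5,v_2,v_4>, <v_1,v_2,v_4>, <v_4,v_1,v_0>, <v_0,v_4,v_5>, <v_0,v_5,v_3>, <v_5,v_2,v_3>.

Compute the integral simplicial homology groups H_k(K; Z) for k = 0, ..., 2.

H_0 = Z,  H_1 = 0,  H_2 = Z.

Order the vertices as v_0 < v_1 < v_2 < v_3 < v_4 < v_5. Listing each simplex with vertices in this order, K has dimension 2 with simplices:

  0-simplices (6): [v_0], [v_1], [v_2], [v_3], [v_4], [v_5]
  1-simplices (12): [v_0,v_1], [v_0,v_3], [v_0,v_4], [v_0,v_5], [v_1,v_2], [v_1,v_3], [v_1,v_4], [v_2,v_3], [v_2,v_4], [v_2,v_5], [v_3,v_5], [v_4,v_5]
  2-simplices (8): [v_0,v_1,v_3], [v_0,v_1,v_4], [v_0,v_3,v_5], [v_0,v_4,v_5], [v_1,v_2,v_3], [v_1,v_2,v_4], [v_2,v_3,v_5], [v_2,v_4,v_5]

so the chain groups are C_0 ≅ Z^6, C_1 ≅ Z^12, C_2 ≅ Z^8.

Boundary ∂_1: C_1 → C_0 is given by ∂[p,q] = [q] − [p]. For instance
  ∂[v_2,v_5] = [v_5] − [v_2].
The resulting 6×12 matrix has rank 5, and its Smith normal form has invariant factors (1,1,1,1,1).

Boundary ∂_2: C_2 → C_1 acts by ∂[p,q,r] = [q,r] − [p,r] + [p,q]. For instance
  ∂[v_2,v_4,v_5] = [v_4,v_5] − [v_2,v_5] + [v_2,v_4],
  ∂[v_2,v_3,v_5] = [v_3,v_5] − [v_2,v_5] + [v_2,v_3].
The 12×8 boundary matrix has rank 7 and Smith normal form diag(1,1,1,1,1,1,1).

Computing H_k = (kernel of ∂_k) / (image of ∂_{k+1}):

  H_0: rank C_0 − rank ∂_1 = 6 − 5 = 1, and the invariant factors of ∂_1 are all 1, so H_0 ≅ Z.
  H_1: rank ker ∂_1 − rank ∂_2 = (12 − 5) − 7 = 0, and the invariant factors of ∂_2 are all 1, so H_1 ≅ 0.
  H_2: rank ker ∂_2 − rank ∂_3 = (8 − 7) − 0 = 1, and there is no ∂_3, so H_2 ≅ Z.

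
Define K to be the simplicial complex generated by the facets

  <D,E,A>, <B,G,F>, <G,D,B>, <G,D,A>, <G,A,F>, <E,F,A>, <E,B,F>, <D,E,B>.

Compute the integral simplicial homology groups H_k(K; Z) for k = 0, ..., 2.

We work with the vertex ordering A < B < D < E < F < G. The simplices of K, each written with vertices in increasing order, are:

  0-simplices (6): A, B, D, E, F, G
  1-simplices (12): AD, AE, AF, AG, BD, BE, BF, BG, DE, DG, EF, FG
  2-simplices (8): ADE, ADG, AEF, AFG, BDE, BDG, BEF, BFG

giving chain groups C_0 ≅ Z^6, C_1 ≅ Z^12, C_2 ≅ Z^8.

Boundary ∂_1: C_1 → C_0 sends each edge [p,q] (with p < q) to q − p. For instance
  ∂FG = G − F.
The resulting 6×12 matrix has rank 5, and its Smith normal form has invariant factors (1,1,1,1,1).

Boundary ∂_2: C_2 → C_1 maps a triangle to the signed sum of its edges. For instance
  ∂BDG = DG − BG + BD,
  ∂ADE = DE − AE + AD.
The 12×8 boundary matrix has rank 7 and Smith normal form diag(1,1,1,1,1,1,1).

Computing H_k = (kernel of ∂_k) / (image of ∂_{k+1}):

  H_0: rank C_0 − rank ∂_1 = 6 − 5 = 1, and the invariant factors of ∂_1 are all 1, so H_0 = Z.
  H_1: rank ker ∂_1 − rank ∂_2 = (12 − 5) − 7 = 0, and the invariant factors of ∂_2 are all 1, so H_1 = 0.
  H_2: rank ker ∂_2 − rank ∂_3 = (8 − 7) − 0 = 1, and there is no ∂_3, so H_2 = Z.

As a check, the Euler characteristic is 6 − 12 + 8 = 2, which agrees with 1 − 0 + 1 = 2.

H_0 ≅ Z,  H_1 = 0,  H_2 ≅ Z.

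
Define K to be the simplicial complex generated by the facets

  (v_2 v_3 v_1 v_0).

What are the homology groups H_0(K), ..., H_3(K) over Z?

H_0 ≅ Z,  H_1 = 0,  H_2 = 0,  H_3 = 0.

We work with the vertex ordering v_0 < v_1 < v_2 < v_3. The simplices of K, each written with vertices in increasing order, are:

  0-simplices (4): [v_0], [v_1], [v_2], [v_3]
  1-simplices (6): [v_0,v_1], [v_0,v_2], [v_0,v_3], [v_1,v_2], [v_1,v_3], [v_2,v_3]
  2-simplices (4): [v_0,v_1,v_2], [v_0,v_1,v_3], [v_0,v_2,v_3], [v_1,v_2,v_3]
  3-simplices (1): [v_0,v_1,v_2,v_3]

so the chain groups are C_0 ≅ Z^4, C_1 ≅ Z^6, C_2 ≅ Z^4, C_3 ≅ Z^1.

The boundary map ∂_1: C_1 → C_0 maps an edge to its endpoints' difference, ∂[p,q] = q − p. For instance
  ∂[v_1,v_2] = [v_2] − [v_1].
The 4×6 boundary matrix has rank 3 and Smith normal form diag(1,1,1).

Boundary ∂_2: C_2 → C_1 sends each 2-simplex [p,q,r] to [q,r] − [p,r] + [p,q]. For instance
  ∂[v_0,v_1,v_3] = [v_1,v_3] − [v_0,v_3] + [v_0,v_1],
  ∂[v_0,v_1,v_2] = [v_1,v_2] − [v_0,v_2] + [v_0,v_1].
The 6×4 boundary matrix has rank 3 and Smith normal form diag(1,1,1).

∂_3: C_3 → C_2 sends each 3-simplex σ to the alternating sum Σ_i (−1)^i (σ with its i-th vertex removed). For instance
  ∂[v_0,v_1,v_2,v_3] = [v_1,v_2,v_3] − [v_0,v_2,v_3] + [v_0,v_1,v_3] − [v_0,v_1,v_2].
As a 4×1 matrix over Z this has rank 1, with invariant factors (1).

Now H_k = ker ∂_k / im ∂_{k+1}, so:

  H_0: rank C_0 − rank ∂_1 = 4 − 3 = 1, and the invariant factors of ∂_1 are all 1, so H_0 = Z.
  H_1: rank ker ∂_1 − rank ∂_2 = (6 − 3) − 3 = 0, and the invariant factors of ∂_2 are all 1, so H_1 = 0.
  H_2: rank ker ∂_2 − rank ∂_3 = (4 − 3) − 1 = 0, and the invariant factors of ∂_3 are all 1, so H_2 = 0.
  H_3: rank ker ∂_3 − rank ∂_4 = (1 − 1) − 0 = 0, and there is no ∂_4, so H_3 = 0.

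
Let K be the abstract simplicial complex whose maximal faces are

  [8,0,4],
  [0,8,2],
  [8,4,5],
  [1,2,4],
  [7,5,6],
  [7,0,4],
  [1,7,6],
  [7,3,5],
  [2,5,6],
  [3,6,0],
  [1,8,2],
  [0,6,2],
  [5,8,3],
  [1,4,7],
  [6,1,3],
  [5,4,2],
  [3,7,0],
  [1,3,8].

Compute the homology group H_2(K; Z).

H_2 = 0.

We work with the vertex ordering 0 < 1 < 2 < 3 < 4 < 5 < 6 < 7 < 8. The simplices of K, each written with vertices in increasing order, are:

  0-simplices (9): [0], [1], [2], [3], [4], [5], [6], [7], [8]
  1-simplices (27): (27 of them)
  2-simplices (18): [0,2,6], [0,2,8], [0,3,6], [0,3,7], [0,4,7], [0,4,8], [1,2,4], [1,2,8], [1,3,6], [1,3,8], [1,4,7], [1,6,7], [2,4,5], [2,5,6], [3,5,7], [3,5,8], [4,5,8], [5,6,7]

so the chain groups are C_0 ≅ Z^9, C_1 ≅ Z^27, C_2 ≅ Z^18.

∂_1: C_1 → C_0 sends each edge [p,q] (with p < q) to q − p. For instance
  ∂[5,6] = [6] − [5].
The resulting 9×27 matrix has rank 8, and its Smith normal form has invariant factors (1,1,1,1,1,1,1,1).

The boundary map ∂_2: C_2 → C_1 maps a triangle to the signed sum of its edges. For instance
  ∂[0,4,8] = [4,8] − [0,8] + [0,4],
  ∂[1,3,8] = [3,8] − [1,8] + [1,3].
The 27×18 boundary matrix has rank 18 and Smith normal form diag(1,1,1,1,1,1,1,1,1,1,1,1,1,1,1,1,1,2).

Now H_k = ker ∂_k / im ∂_{k+1}, so:

  H_2: rank ker ∂_2 − rank ∂_3 = (18 − 18) − 0 = 0, and there is no ∂_3, so H_2 ≅ 0.

(K is a triangulation of the Klein bottle.)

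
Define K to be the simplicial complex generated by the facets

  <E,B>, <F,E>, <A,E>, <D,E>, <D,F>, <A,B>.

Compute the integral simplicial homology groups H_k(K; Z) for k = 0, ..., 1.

H_0 ≅ Z,  H_1 ≅ Z^2.

Fix the vertex order A < B < D < E < F and write every simplex with vertices in increasing order. Then dim K = 1 and the simplices of K are:

  0-simplices (5): A, B, D, E, F
  1-simplices (6): AB, AE, BE, DE, DF, EF

so the chain groups are C_0 ≅ Z^5, C_1 ≅ Z^6.

∂_1: C_1 → C_0 maps an edge to its endpoints' difference, ∂[p,q] = q − p. For instance
  ∂BE = E − B.
The 5×6 boundary matrix has rank 4 and Smith normal form diag(1,1,1,1).

Reading off H_k = ker ∂_k / im ∂_{k+1}:

  H_0: rank C_0 − rank ∂_1 = 5 − 4 = 1, and the invariant factors of ∂_1 are all 1, so H_0 ≅ Z.
  H_1: rank ker ∂_1 − rank ∂_2 = (6 − 4) − 0 = 2, and there is no ∂_2, so H_1 ≅ Z^2.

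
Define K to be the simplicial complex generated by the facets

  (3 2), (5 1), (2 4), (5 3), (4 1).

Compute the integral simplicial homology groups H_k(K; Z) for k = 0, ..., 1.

H_0 ≅ Z,  H_1 ≅ Z.

Take the total order 1 < 2 < 3 < 4 < 5 on the vertex set. Then K (dimension 1) consists of the simplices:

  0-simplices (5): [1], [2], [3], [4], [5]
  1-simplices (5): [1,4], [1,5], [2,3], [2,4], [3,5]

giving chain groups C_0 ≅ Z^5, C_1 ≅ Z^5.

∂_1: C_1 → C_0 is given by ∂[p,q] = [q] − [p]. For instance
  ∂[2,4] = [4] − [2].
The resulting 5×5 matrix has rank 4, and its Smith normal form has invariant factors (1,1,1,1).

Now H_k = ker ∂_k / im ∂_{k+1}, so:

  H_0: rank C_0 − rank ∂_1 = 5 − 4 = 1, and the invariant factors of ∂_1 are all 1, so H_0 = Z.
  H_1: rank ker ∂_1 − rank ∂_2 = (5 − 4) − 0 = 1, and there is no ∂_2, so H_1 = Z.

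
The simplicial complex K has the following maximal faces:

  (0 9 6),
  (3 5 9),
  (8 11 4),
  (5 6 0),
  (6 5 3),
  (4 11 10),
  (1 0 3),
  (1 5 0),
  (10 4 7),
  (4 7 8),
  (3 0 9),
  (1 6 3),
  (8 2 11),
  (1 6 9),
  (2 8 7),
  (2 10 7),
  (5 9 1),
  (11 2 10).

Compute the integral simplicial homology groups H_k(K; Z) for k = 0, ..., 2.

H_0 = Z^2,  H_1 = Z/2,  H_2 = Z.

K has 12 vertices, 27 edges, 18 triangles.
rank ∂_0 = 0, rank ∂_1 = 10 ⇒ b_0 = 12 − 0 − 10 = 2; all invariant factors of ∂_1 are 1 so no torsion. So H_0 ≅ Z^2.
rank ∂_1 = 10, rank ∂_2 = 17 ⇒ b_1 = 27 − 10 − 17 = 0; ∂_2 has invariant factor(s) [2] giving torsion. So H_1 ≅ Z/2.
rank ∂_2 = 17, rank ∂_3 = 0 ⇒ b_2 = 18 − 17 − 0 = 1. So H_2 ≅ Z.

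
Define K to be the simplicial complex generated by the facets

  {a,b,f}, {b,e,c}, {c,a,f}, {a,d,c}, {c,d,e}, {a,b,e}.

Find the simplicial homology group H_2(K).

Order the vertices as a < b < c < d < e < f. Listing each simplex with vertices in this order, K has dimension 2 with simplices:

  0-simplices (6): a, b, c, d, e, f
  1-simplices (12): ab, ac, ad, ae, af, bc, be, bf, cd, ce, cf, de
  2-simplices (6): abe, abf, acd, acf, bce, cde

Hence C_0 ≅ Z^6, C_1 ≅ Z^12, C_2 ≅ Z^6.

∂_1: C_1 → C_0 is given by ∂[p,q] = [q] − [p]. For instance
  ∂ae = e − a.
As a 6×12 matrix over Z this has rank 5, with invariant factors (1,1,1,1,1).

∂_2: C_2 → C_1 maps a triangle to the signed sum of its edges. For instance
  ∂bce = ce − be + bc,
  ∂cde = de − ce + cd.
This gives a 12×6 integer matrix of rank 6; reducing to Smith normal form yields diagonal entries (1,1,1,1,1,1).

Reading off H_k = ker ∂_k / im ∂_{k+1}:

  H_2: rank ker ∂_2 − rank ∂_3 = (6 − 6) − 0 = 0, and there is no ∂_3, so H_2 = 0.

H_2 = 0.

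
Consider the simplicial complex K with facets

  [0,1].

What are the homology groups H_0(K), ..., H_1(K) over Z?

H_0 = Z,  H_1 = 0.

We work with the vertex ordering 0 < 1. The simplices of K, each written with vertices in increasing order, are:

  0-simplices (2): [0], [1]
  1-simplices (1): [0,1]

so the chain groups are C_0 ≅ Z^2, C_1 ≅ Z^1.

The boundary map ∂_1: C_1 → C_0 sends each edge [p,q] (with p < q) to q − p. For instance
  ∂[0,1] = [1] − [0].
The resulting 2×1 matrix has rank 1, and its Smith normal form has invariant factors (1).

Computing H_k = (kernel of ∂_k) / (image of ∂_{k+1}):

  H_0: rank C_0 − rank ∂_1 = 2 − 1 = 1, and the invariant factors of ∂_1 are all 1, so H_0 = Z.
  H_1: rank ker ∂_1 − rank ∂_2 = (1 − 1) − 0 = 0, and there is no ∂_2, so H_1 = 0.

As a check, the Euler characteristic is 2 − 1 = 1, which agrees with 1 − 0 = 1.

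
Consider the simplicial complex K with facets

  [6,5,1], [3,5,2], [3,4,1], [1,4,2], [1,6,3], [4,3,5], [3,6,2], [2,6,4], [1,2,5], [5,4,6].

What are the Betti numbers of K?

Fix the vertex order 1 < 2 < 3 < 4 < 5 < 6 and write every simplex with vertices in increasing order. Then dim K = 2 and the simplices of K are:

  0-simplices (6): [1], [2], [3], [4], [5], [6]
  1-simplices (15): [1,2], [1,3], [1,4], [1,5], [1,6], [2,3], [2,4], [2,5], [2,6], [3,4], [3,5], [3,6], [4,5], [4,6], [5,6]
  2-simplices (10): [1,2,4], [1,2,5], [1,3,4], [1,3,6], [1,5,6], [2,3,5], [2,3,6], [2,4,6], [3,4,5], [4,5,6]

so the chain groups are C_0 ≅ Z^6, C_1 ≅ Z^15, C_2 ≅ Z^10.

∂_1: C_1 → C_0 maps an edge to its endpoints' difference, ∂[p,q] = q − p. For instance
  ∂[1,2] = [2] − [1].
This gives a 6×15 integer matrix of rank 5; reducing to Smith normal form yields diagonal entries (1,1,1,1,1).

Boundary ∂_2: C_2 → C_1 maps a triangle to the signed sum of its edges. For instance
  ∂[1,3,4] = [3,4] − [1,4] + [1,3],
  ∂[1,2,5] = [2,5] − [1,5] + [1,2].
This gives a 15×10 integer matrix of rank 10; reducing to Smith normal form yields diagonal entries (1,1,1,1,1,1,1,1,1,2).

Reading off H_k = ker ∂_k / im ∂_{k+1}:

  H_0: rank C_0 − rank ∂_1 = 6 − 5 = 1, and the invariant factors of ∂_1 are all 1, so H_0 = Z.
  H_1: rank ker ∂_1 − rank ∂_2 = (15 − 5) − 10 = 0, and ∂_2 has invariant factor 2 > 1, so H_1 = Z/2Z.
  H_2: rank ker ∂_2 − rank ∂_3 = (10 − 10) − 0 = 0, and there is no ∂_3, so H_2 = 0.

As a check, the Euler characteristic is 6 − 15 + 10 = 1, which agrees with 1 − 0 + 0 = 1.

Hence the Betti numbers are b_0 = 1, b_1 = 0, b_2 = 0.

b_0 = 1, b_1 = 0, b_2 = 0.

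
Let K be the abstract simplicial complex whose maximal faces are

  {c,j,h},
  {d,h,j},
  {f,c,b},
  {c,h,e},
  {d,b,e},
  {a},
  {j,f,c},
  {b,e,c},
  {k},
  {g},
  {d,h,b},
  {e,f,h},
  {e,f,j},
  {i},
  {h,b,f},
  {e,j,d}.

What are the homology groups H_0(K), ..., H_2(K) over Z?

K has 11 vertices, 18 edges, 12 triangles.
rank ∂_0 = 0, rank ∂_1 = 6 ⇒ b_0 = 11 − 0 − 6 = 5; all invariant factors of ∂_1 are 1 so no torsion. So H_0 ≅ Z^5.
rank ∂_1 = 6, rank ∂_2 = 12 ⇒ b_1 = 18 − 6 − 12 = 0; ∂_2 has invariant factor(s) [2] giving torsion. So H_1 ≅ Z_2.
rank ∂_2 = 12, rank ∂_3 = 0 ⇒ b_2 = 12 − 12 − 0 = 0. So H_2 ≅ 0.

H_0 = Z^5,  H_1 = Z_2,  H_2 = 0.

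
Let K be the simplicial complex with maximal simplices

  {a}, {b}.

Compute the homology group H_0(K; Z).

We work with the vertex ordering a < b. The simplices of K, each written with vertices in increasing order, are:

  0-simplices (2): a, b

so the chain groups are C_0 ≅ Z^2.

Now H_k = ker ∂_k / im ∂_{k+1}, so:

  H_0: rank C_0 − rank ∂_1 = 2 − 0 = 2, and there is no ∂_1, so H_0 ≅ Z^2.

H_0 = Z^2.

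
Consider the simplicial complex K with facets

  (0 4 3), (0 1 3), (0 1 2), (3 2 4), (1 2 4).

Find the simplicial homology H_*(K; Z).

H_0 = Z,  H_1 = Z,  H_2 = 0.

Take the total order 0 < 1 < 2 < 3 < 4 on the vertex set. Then K (dimension 2) consists of the simplices:

  0-simplices (5): [0], [1], [2], [3], [4]
  1-simplices (10): [0,1], [0,2], [0,3], [0,4], [1,2], [1,3], [1,4], [2,3], [2,4], [3,4]
  2-simplices (5): [0,1,2], [0,1,3], [0,3,4], [1,2,4], [2,3,4]

giving chain groups C_0 ≅ Z^5, C_1 ≅ Z^10, C_2 ≅ Z^5.

The boundary map ∂_1: C_1 → C_0 sends each edge [p,q] (with p < q) to q − p.
The 5×10 boundary matrix has rank 4 and Smith normal form diag(1,1,1,1).

∂_2: C_2 → C_1 acts by ∂[p,q,r] = [q,r] − [p,r] + [p,q]. For instance
  ∂[2,3,4] = [3,4] − [2,4] + [2,3],
  ∂[1,2,4] = [2,4] − [1,4] + [1,2].
The 10×5 boundary matrix has rank 5 and Smith normal form diag(1,1,1,1,1).

From H_k ≅ ker(∂_k) / im(∂_{k+1}) we obtain:

  H_0: rank C_0 − rank ∂_1 = 5 − 4 = 1, and the invariant factors of ∂_1 are all 1, so H_0 = Z.
  H_1: rank ker ∂_1 − rank ∂_2 = (10 − 4) − 5 = 1, and the invariant factors of ∂_2 are all 1, so H_1 = Z.
  H_2: rank ker ∂_2 − rank ∂_3 = (5 − 5) − 0 = 0, and there is no ∂_3, so H_2 = 0.

(K is a triangulation of the Möbius band.)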